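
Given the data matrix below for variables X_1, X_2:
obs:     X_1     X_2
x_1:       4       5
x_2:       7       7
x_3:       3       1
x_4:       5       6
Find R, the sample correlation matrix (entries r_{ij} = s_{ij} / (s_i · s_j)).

Step 1 — column means:
  mean(X_1) = (4 + 7 + 3 + 5) / 4 = 19/4 = 4.75
  mean(X_2) = (5 + 7 + 1 + 6) / 4 = 19/4 = 4.75

Step 2 — sample variances and covariances s[i,j] = (1/(n-1)) · Σ_k (x_{k,i} - mean_i) · (x_{k,j} - mean_j), with n-1 = 3:
  s[X_1,X_1] = ((-0.75)·(-0.75) + (2.25)·(2.25) + (-1.75)·(-1.75) + (0.25)·(0.25)) / 3 = 8.75/3 = 2.9167
  s[X_1,X_2] = ((-0.75)·(0.25) + (2.25)·(2.25) + (-1.75)·(-3.75) + (0.25)·(1.25)) / 3 = 11.75/3 = 3.9167
  s[X_2,X_2] = ((0.25)·(0.25) + (2.25)·(2.25) + (-3.75)·(-3.75) + (1.25)·(1.25)) / 3 = 20.75/3 = 6.9167
  Sample standard deviations s_i = √(s[i,i]):
  s(X_1) = √(2.9167) = 1.7078
  s(X_2) = √(6.9167) = 2.63

Step 3 — r_{ij} = s_{ij} / (s_i · s_j):
  r[X_1,X_1] = 1 (diagonal).
  r[X_1,X_2] = 3.9167 / (1.7078 · 2.63) = 3.9167 / 4.4915 = 0.872
  r[X_2,X_2] = 1 (diagonal).

R is symmetric with unit diagonal. Assembling:

R = [[1, 0.872],
 [0.872, 1]]


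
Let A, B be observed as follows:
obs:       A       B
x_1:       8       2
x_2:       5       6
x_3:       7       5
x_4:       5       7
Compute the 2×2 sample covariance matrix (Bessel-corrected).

Step 1 — column means:
  mean(A) = (8 + 5 + 7 + 5) / 4 = 25/4 = 6.25
  mean(B) = (2 + 6 + 5 + 7) / 4 = 20/4 = 5

Step 2 — sample covariance S[i,j] = (1/(n-1)) · Σ_k (x_{k,i} - mean_i) · (x_{k,j} - mean_j), with n-1 = 3.
  S[A,A] = ((1.75)·(1.75) + (-1.25)·(-1.25) + (0.75)·(0.75) + (-1.25)·(-1.25)) / 3 = 6.75/3 = 2.25
  S[A,B] = ((1.75)·(-3) + (-1.25)·(1) + (0.75)·(0) + (-1.25)·(2)) / 3 = -9/3 = -3
  S[B,B] = ((-3)·(-3) + (1)·(1) + (0)·(0) + (2)·(2)) / 3 = 14/3 = 4.6667

S is symmetric (S[j,i] = S[i,j]). Assembling:

S = [[2.25, -3],
 [-3, 4.6667]]


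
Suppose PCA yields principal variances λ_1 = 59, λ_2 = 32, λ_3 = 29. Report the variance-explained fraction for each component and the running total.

Step 1 — total variance = trace(Sigma) = Σ λ_i = 59 + 32 + 29 = 120.

Step 2 — fraction explained by component i = λ_i / Σ λ:
  PC1: 59/120 = 0.4917
  PC2: 32/120 = 0.2667
  PC3: 29/120 = 0.2417

Step 3 — cumulative fraction after k components = (λ_1 + ... + λ_k) / Σ λ:
  k = 1: 59/120 = 0.4917
  k = 2: (59 + 32)/120 = 91/120 = 0.7583
  k = 3: (59 + 32 + 29)/120 = 120/120 = 1

Summary (fraction, with percent):

explained: PC1 0.4917 (49.17%), PC2 0.2667 (26.67%), PC3 0.2417 (24.17%);  cumulative: 0.4917, 0.7583, 1


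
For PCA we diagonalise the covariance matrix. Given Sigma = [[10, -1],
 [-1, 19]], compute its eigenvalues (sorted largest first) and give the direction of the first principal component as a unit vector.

Step 1 — characteristic polynomial of 2×2 Sigma:
  det(Sigma - λI) = λ² - trace · λ + det = 0.
  trace = 10 + 19 = 29, det = 10·19 - (-1)² = 189.
Step 2 — discriminant:
  Δ = trace² - 4·det = 841 - 756 = 85.
Step 3 — eigenvalues:
  λ = (trace ± √Δ)/2 = (29 ± 9.2195)/2,
  λ_1 = 19.1098,  λ_2 = 9.8902.

Step 4 — unit eigenvector for λ_1: solve (Sigma - λ_1 I)v = 0. First row:
  (10 - 19.1098)·v_x + (-1)·v_y = 0, i.e. (-9.1098)·v_x + (-1)·v_y = 0,
  so v ∝ (b, λ_1 - a) = (-1, 9.1098); multiply by -1 so the first entry is positive: u = (1, -9.1098).
  ||u|| = √((1)² + (-9.1098)²) = √(83.988) ≈ 9.1645,
  v_1 = u/||u|| ≈ (0.1091, -0.994) (||v_1|| = 1).

λ_1 = 19.1098,  λ_2 = 9.8902;  v_1 ≈ (0.1091, -0.994)


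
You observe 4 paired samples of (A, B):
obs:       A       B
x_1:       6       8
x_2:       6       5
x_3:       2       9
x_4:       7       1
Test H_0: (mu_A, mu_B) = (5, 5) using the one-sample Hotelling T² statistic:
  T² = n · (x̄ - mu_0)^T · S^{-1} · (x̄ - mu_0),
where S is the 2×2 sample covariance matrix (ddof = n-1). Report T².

Step 1 — sample mean vector:
  mean(A) = (6 + 6 + 2 + 7) / 4 = 21/4 = 5.25
  mean(B) = (8 + 5 + 9 + 1) / 4 = 23/4 = 5.75
  x̄ = (5.25, 5.75),  deviation x̄ - mu_0 = (5.25, 5.75) - (5, 5) = (0.25, 0.75).

Step 2 — sample covariance matrix, S[i,j] = (1/(n-1)) · Σ_k (x_{k,i} - mean_i) · (x_{k,j} - mean_j), divisor n-1 = 3:
  S[A,A] = ((0.75)·(0.75) + (0.75)·(0.75) + (-3.25)·(-3.25) + (1.75)·(1.75)) / 3 = 14.75/3 = 4.9167
  S[A,B] = ((0.75)·(2.25) + (0.75)·(-0.75) + (-3.25)·(3.25) + (1.75)·(-4.75)) / 3 = -17.75/3 = -5.9167
  S[B,B] = ((2.25)·(2.25) + (-0.75)·(-0.75) + (3.25)·(3.25) + (-4.75)·(-4.75)) / 3 = 38.75/3 = 12.9167
  S = [[4.9167, -5.9167],
 [-5.9167, 12.9167]].

Step 3 — invert S. det(S) = 4.9167·12.9167 - (-5.9167)² = 28.5.
  S^{-1} = (1/det) · [[d, -b], [-b, a]] = [[0.4532, 0.2076],
 [0.2076, 0.1725]].

Step 4 — quadratic form (x̄ - mu_0)^T · S^{-1} · (x̄ - mu_0):
  S^{-1} · (x̄ - mu_0) = (0.269, 0.1813),
  (x̄ - mu_0)^T · [...] = (0.25)·(0.269) + (0.75)·(0.1813) = 0.2032.

Step 5 — scale by n: T² = 4 · 0.2032 = 0.8129.

T² ≈ 0.8129


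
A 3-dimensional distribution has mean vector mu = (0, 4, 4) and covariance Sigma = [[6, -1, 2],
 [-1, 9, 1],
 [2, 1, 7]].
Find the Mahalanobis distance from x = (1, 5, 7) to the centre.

Step 1 — centre the observation: (x - mu) = (1, 1, 3).

Step 2 — invert Sigma (cofactor / det for 3×3, or solve directly):
  Sigma^{-1} = [[0.1908, 0.0277, -0.0585],
 [0.0277, 0.1169, -0.0246],
 [-0.0585, -0.0246, 0.1631]].

Step 3 — form the quadratic (x - mu)^T · Sigma^{-1} · (x - mu):
  Sigma^{-1} · (x - mu) = (0.0431, 0.0708, 0.4062).
  (x - mu)^T · [Sigma^{-1} · (x - mu)] = (1)·(0.0431) + (1)·(0.0708) + (3)·(0.4062) = 1.3323.

Step 4 — take square root: d = √(1.3323) ≈ 1.1543.

d(x, mu) = √(1.3323) ≈ 1.1543


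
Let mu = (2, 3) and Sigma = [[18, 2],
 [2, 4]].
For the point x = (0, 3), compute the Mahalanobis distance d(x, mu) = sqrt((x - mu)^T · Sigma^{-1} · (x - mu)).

Step 1 — centre the observation: (x - mu) = (-2, 0).

Step 2 — invert Sigma. det(Sigma) = 18·4 - (2)² = 68.
  Sigma^{-1} = (1/det) · [[d, -b], [-b, a]] = [[0.0588, -0.0294],
 [-0.0294, 0.2647]].

Step 3 — form the quadratic (x - mu)^T · Sigma^{-1} · (x - mu):
  Sigma^{-1} · (x - mu) = (-0.1176, 0.0588).
  (x - mu)^T · [Sigma^{-1} · (x - mu)] = (-2)·(-0.1176) + (0)·(0.0588) = 0.2353.

Step 4 — take square root: d = √(0.2353) ≈ 0.4851.

d(x, mu) = √(0.2353) ≈ 0.4851


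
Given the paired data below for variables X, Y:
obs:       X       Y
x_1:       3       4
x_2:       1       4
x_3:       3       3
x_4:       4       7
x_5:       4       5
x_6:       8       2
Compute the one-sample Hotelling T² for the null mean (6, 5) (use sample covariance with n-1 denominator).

Step 1 — sample mean vector:
  mean(X) = (3 + 1 + 3 + 4 + 4 + 8) / 6 = 23/6 = 3.8333
  mean(Y) = (4 + 4 + 3 + 7 + 5 + 2) / 6 = 25/6 = 4.1667
  x̄ = (3.8333, 4.1667),  deviation x̄ - mu_0 = (3.8333, 4.1667) - (6, 5) = (-2.1667, -0.8333).

Step 2 — sample covariance matrix, S[i,j] = (1/(n-1)) · Σ_k (x_{k,i} - mean_i) · (x_{k,j} - mean_j), divisor n-1 = 5:
  S[X,X] = ((-0.8333)·(-0.8333) + (-2.8333)·(-2.8333) + (-0.8333)·(-0.8333) + (0.1667)·(0.1667) + (0.1667)·(0.1667) + (4.1667)·(4.1667)) / 5 = 26.8333/5 = 5.3667
  S[X,Y] = ((-0.8333)·(-0.1667) + (-2.8333)·(-0.1667) + (-0.8333)·(-1.1667) + (0.1667)·(2.8333) + (0.1667)·(0.8333) + (4.1667)·(-2.1667)) / 5 = -6.8333/5 = -1.3667
  S[Y,Y] = ((-0.1667)·(-0.1667) + (-0.1667)·(-0.1667) + (-1.1667)·(-1.1667) + (2.8333)·(2.8333) + (0.8333)·(0.8333) + (-2.1667)·(-2.1667)) / 5 = 14.8333/5 = 2.9667
  S = [[5.3667, -1.3667],
 [-1.3667, 2.9667]].

Step 3 — invert S. det(S) = 5.3667·2.9667 - (-1.3667)² = 14.0533.
  S^{-1} = (1/det) · [[d, -b], [-b, a]] = [[0.2111, 0.0972],
 [0.0972, 0.3819]].

Step 4 — quadratic form (x̄ - mu_0)^T · S^{-1} · (x̄ - mu_0):
  S^{-1} · (x̄ - mu_0) = (-0.5384, -0.5289),
  (x̄ - mu_0)^T · [...] = (-2.1667)·(-0.5384) + (-0.8333)·(-0.5289) = 1.6074.

Step 5 — scale by n: T² = 6 · 1.6074 = 9.6442.

T² ≈ 9.6442


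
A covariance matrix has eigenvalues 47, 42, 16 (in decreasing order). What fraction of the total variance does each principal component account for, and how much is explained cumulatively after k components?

Step 1 — total variance = trace(Sigma) = Σ λ_i = 47 + 42 + 16 = 105.

Step 2 — fraction explained by component i = λ_i / Σ λ:
  PC1: 47/105 = 0.4476
  PC2: 42/105 = 0.4
  PC3: 16/105 = 0.1524

Step 3 — cumulative fraction after k components = (λ_1 + ... + λ_k) / Σ λ:
  k = 1: 47/105 = 0.4476
  k = 2: (47 + 42)/105 = 89/105 = 0.8476
  k = 3: (47 + 42 + 16)/105 = 105/105 = 1

Summary (fraction, with percent):

explained: PC1 0.4476 (44.76%), PC2 0.4 (40%), PC3 0.1524 (15.24%);  cumulative: 0.4476, 0.8476, 1


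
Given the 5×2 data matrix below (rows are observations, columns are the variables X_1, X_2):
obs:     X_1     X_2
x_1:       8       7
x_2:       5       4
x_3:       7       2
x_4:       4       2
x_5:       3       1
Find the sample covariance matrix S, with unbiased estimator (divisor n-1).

Step 1 — column means:
  mean(X_1) = (8 + 5 + 7 + 4 + 3) / 5 = 27/5 = 5.4
  mean(X_2) = (7 + 4 + 2 + 2 + 1) / 5 = 16/5 = 3.2

Step 2 — sample covariance S[i,j] = (1/(n-1)) · Σ_k (x_{k,i} - mean_i) · (x_{k,j} - mean_j), with n-1 = 4.
  S[X_1,X_1] = ((2.6)·(2.6) + (-0.4)·(-0.4) + (1.6)·(1.6) + (-1.4)·(-1.4) + (-2.4)·(-2.4)) / 4 = 17.2/4 = 4.3
  S[X_1,X_2] = ((2.6)·(3.8) + (-0.4)·(0.8) + (1.6)·(-1.2) + (-1.4)·(-1.2) + (-2.4)·(-2.2)) / 4 = 14.6/4 = 3.65
  S[X_2,X_2] = ((3.8)·(3.8) + (0.8)·(0.8) + (-1.2)·(-1.2) + (-1.2)·(-1.2) + (-2.2)·(-2.2)) / 4 = 22.8/4 = 5.7

S is symmetric (S[j,i] = S[i,j]). Assembling:

S = [[4.3, 3.65],
 [3.65, 5.7]]


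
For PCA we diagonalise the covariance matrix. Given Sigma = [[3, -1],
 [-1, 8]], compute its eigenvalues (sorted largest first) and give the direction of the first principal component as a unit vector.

Step 1 — characteristic polynomial of 2×2 Sigma:
  det(Sigma - λI) = λ² - trace · λ + det = 0.
  trace = 3 + 8 = 11, det = 3·8 - (-1)² = 23.
Step 2 — discriminant:
  Δ = trace² - 4·det = 121 - 92 = 29.
Step 3 — eigenvalues:
  λ = (trace ± √Δ)/2 = (11 ± 5.3852)/2,
  λ_1 = 8.1926,  λ_2 = 2.8074.

Step 4 — unit eigenvector for λ_1: solve (Sigma - λ_1 I)v = 0. First row:
  (3 - 8.1926)·v_x + (-1)·v_y = 0, i.e. (-5.1926)·v_x + (-1)·v_y = 0,
  so v ∝ (b, λ_1 - a) = (-1, 5.1926); multiply by -1 so the first entry is positive: u = (1, -5.1926).
  ||u|| = √((1)² + (-5.1926)²) = √(27.9629) ≈ 5.288,
  v_1 = u/||u|| ≈ (0.1891, -0.982) (||v_1|| = 1).

λ_1 = 8.1926,  λ_2 = 2.8074;  v_1 ≈ (0.1891, -0.982)


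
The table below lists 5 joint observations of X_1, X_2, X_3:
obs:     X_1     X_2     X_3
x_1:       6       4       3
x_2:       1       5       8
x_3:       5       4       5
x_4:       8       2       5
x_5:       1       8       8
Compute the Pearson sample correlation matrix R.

Step 1 — column means:
  mean(X_1) = (6 + 1 + 5 + 8 + 1) / 5 = 21/5 = 4.2
  mean(X_2) = (4 + 5 + 4 + 2 + 8) / 5 = 23/5 = 4.6
  mean(X_3) = (3 + 8 + 5 + 5 + 8) / 5 = 29/5 = 5.8

Step 2 — sample variances and covariances s[i,j] = (1/(n-1)) · Σ_k (x_{k,i} - mean_i) · (x_{k,j} - mean_j), with n-1 = 4:
  s[X_1,X_1] = ((1.8)·(1.8) + (-3.2)·(-3.2) + (0.8)·(0.8) + (3.8)·(3.8) + (-3.2)·(-3.2)) / 4 = 38.8/4 = 9.7
  s[X_1,X_2] = ((1.8)·(-0.6) + (-3.2)·(0.4) + (0.8)·(-0.6) + (3.8)·(-2.6) + (-3.2)·(3.4)) / 4 = -23.6/4 = -5.9
  s[X_1,X_3] = ((1.8)·(-2.8) + (-3.2)·(2.2) + (0.8)·(-0.8) + (3.8)·(-0.8) + (-3.2)·(2.2)) / 4 = -22.8/4 = -5.7
  s[X_2,X_2] = ((-0.6)·(-0.6) + (0.4)·(0.4) + (-0.6)·(-0.6) + (-2.6)·(-2.6) + (3.4)·(3.4)) / 4 = 19.2/4 = 4.8
  s[X_2,X_3] = ((-0.6)·(-2.8) + (0.4)·(2.2) + (-0.6)·(-0.8) + (-2.6)·(-0.8) + (3.4)·(2.2)) / 4 = 12.6/4 = 3.15
  s[X_3,X_3] = ((-2.8)·(-2.8) + (2.2)·(2.2) + (-0.8)·(-0.8) + (-0.8)·(-0.8) + (2.2)·(2.2)) / 4 = 18.8/4 = 4.7
  Sample standard deviations s_i = √(s[i,i]):
  s(X_1) = √(9.7) = 3.1145
  s(X_2) = √(4.8) = 2.1909
  s(X_3) = √(4.7) = 2.1679

Step 3 — r_{ij} = s_{ij} / (s_i · s_j):
  r[X_1,X_1] = 1 (diagonal).
  r[X_1,X_2] = -5.9 / (3.1145 · 2.1909) = -5.9 / 6.8235 = -0.8647
  r[X_1,X_3] = -5.7 / (3.1145 · 2.1679) = -5.7 / 6.752 = -0.8442
  r[X_2,X_2] = 1 (diagonal).
  r[X_2,X_3] = 3.15 / (2.1909 · 2.1679) = 3.15 / 4.7497 = 0.6632
  r[X_3,X_3] = 1 (diagonal).

R is symmetric with unit diagonal. Assembling:

R = [[1, -0.8647, -0.8442],
 [-0.8647, 1, 0.6632],
 [-0.8442, 0.6632, 1]]


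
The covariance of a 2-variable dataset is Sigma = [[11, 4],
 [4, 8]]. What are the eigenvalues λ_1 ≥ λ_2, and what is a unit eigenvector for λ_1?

Step 1 — characteristic polynomial of 2×2 Sigma:
  det(Sigma - λI) = λ² - trace · λ + det = 0.
  trace = 11 + 8 = 19, det = 11·8 - (4)² = 72.
Step 2 — discriminant:
  Δ = trace² - 4·det = 361 - 288 = 73.
Step 3 — eigenvalues:
  λ = (trace ± √Δ)/2 = (19 ± 8.544)/2,
  λ_1 = 13.772,  λ_2 = 5.228.

Step 4 — unit eigenvector for λ_1: solve (Sigma - λ_1 I)v = 0. First row:
  (11 - 13.772)·v_x + (4)·v_y = 0, i.e. (-2.772)·v_x + (4)·v_y = 0,
  so v ∝ (b, λ_1 - a) = (4, 2.772) = u.
  ||u|| = √((4)² + (2.772)²) = √(23.684) ≈ 4.8666,
  v_1 = u/||u|| ≈ (0.8219, 0.5696) (||v_1|| = 1).

λ_1 = 13.772,  λ_2 = 5.228;  v_1 ≈ (0.8219, 0.5696)


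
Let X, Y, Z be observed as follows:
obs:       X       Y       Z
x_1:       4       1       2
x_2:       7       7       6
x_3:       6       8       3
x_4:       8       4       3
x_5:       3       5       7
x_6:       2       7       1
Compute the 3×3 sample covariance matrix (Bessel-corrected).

Step 1 — column means:
  mean(X) = (4 + 7 + 6 + 8 + 3 + 2) / 6 = 30/6 = 5
  mean(Y) = (1 + 7 + 8 + 4 + 5 + 7) / 6 = 32/6 = 5.3333
  mean(Z) = (2 + 6 + 3 + 3 + 7 + 1) / 6 = 22/6 = 3.6667

Step 2 — sample covariance S[i,j] = (1/(n-1)) · Σ_k (x_{k,i} - mean_i) · (x_{k,j} - mean_j), with n-1 = 5.
  S[X,X] = ((-1)·(-1) + (2)·(2) + (1)·(1) + (3)·(3) + (-2)·(-2) + (-3)·(-3)) / 5 = 28/5 = 5.6
  S[X,Y] = ((-1)·(-4.3333) + (2)·(1.6667) + (1)·(2.6667) + (3)·(-1.3333) + (-2)·(-0.3333) + (-3)·(1.6667)) / 5 = 2/5 = 0.4
  S[X,Z] = ((-1)·(-1.6667) + (2)·(2.3333) + (1)·(-0.6667) + (3)·(-0.6667) + (-2)·(3.3333) + (-3)·(-2.6667)) / 5 = 5/5 = 1
  S[Y,Y] = ((-4.3333)·(-4.3333) + (1.6667)·(1.6667) + (2.6667)·(2.6667) + (-1.3333)·(-1.3333) + (-0.3333)·(-0.3333) + (1.6667)·(1.6667)) / 5 = 33.3333/5 = 6.6667
  S[Y,Z] = ((-4.3333)·(-1.6667) + (1.6667)·(2.3333) + (2.6667)·(-0.6667) + (-1.3333)·(-0.6667) + (-0.3333)·(3.3333) + (1.6667)·(-2.6667)) / 5 = 4.6667/5 = 0.9333
  S[Z,Z] = ((-1.6667)·(-1.6667) + (2.3333)·(2.3333) + (-0.6667)·(-0.6667) + (-0.6667)·(-0.6667) + (3.3333)·(3.3333) + (-2.6667)·(-2.6667)) / 5 = 27.3333/5 = 5.4667

S is symmetric (S[j,i] = S[i,j]). Assembling:

S = [[5.6, 0.4, 1],
 [0.4, 6.6667, 0.9333],
 [1, 0.9333, 5.4667]]


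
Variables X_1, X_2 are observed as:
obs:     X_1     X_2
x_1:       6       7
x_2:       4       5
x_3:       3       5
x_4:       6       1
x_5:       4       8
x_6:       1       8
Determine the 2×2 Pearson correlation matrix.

Step 1 — column means:
  mean(X_1) = (6 + 4 + 3 + 6 + 4 + 1) / 6 = 24/6 = 4
  mean(X_2) = (7 + 5 + 5 + 1 + 8 + 8) / 6 = 34/6 = 5.6667

Step 2 — sample variances and covariances s[i,j] = (1/(n-1)) · Σ_k (x_{k,i} - mean_i) · (x_{k,j} - mean_j), with n-1 = 5:
  s[X_1,X_1] = ((2)·(2) + (0)·(0) + (-1)·(-1) + (2)·(2) + (0)·(0) + (-3)·(-3)) / 5 = 18/5 = 3.6
  s[X_1,X_2] = ((2)·(1.3333) + (0)·(-0.6667) + (-1)·(-0.6667) + (2)·(-4.6667) + (0)·(2.3333) + (-3)·(2.3333)) / 5 = -13/5 = -2.6
  s[X_2,X_2] = ((1.3333)·(1.3333) + (-0.6667)·(-0.6667) + (-0.6667)·(-0.6667) + (-4.6667)·(-4.6667) + (2.3333)·(2.3333) + (2.3333)·(2.3333)) / 5 = 35.3333/5 = 7.0667
  Sample standard deviations s_i = √(s[i,i]):
  s(X_1) = √(3.6) = 1.8974
  s(X_2) = √(7.0667) = 2.6583

Step 3 — r_{ij} = s_{ij} / (s_i · s_j):
  r[X_1,X_1] = 1 (diagonal).
  r[X_1,X_2] = -2.6 / (1.8974 · 2.6583) = -2.6 / 5.0438 = -0.5155
  r[X_2,X_2] = 1 (diagonal).

R is symmetric with unit diagonal. Assembling:

R = [[1, -0.5155],
 [-0.5155, 1]]


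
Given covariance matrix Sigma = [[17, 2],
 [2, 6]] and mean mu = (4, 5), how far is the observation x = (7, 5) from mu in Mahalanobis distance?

Step 1 — centre the observation: (x - mu) = (3, 0).

Step 2 — invert Sigma. det(Sigma) = 17·6 - (2)² = 98.
  Sigma^{-1} = (1/det) · [[d, -b], [-b, a]] = [[0.0612, -0.0204],
 [-0.0204, 0.1735]].

Step 3 — form the quadratic (x - mu)^T · Sigma^{-1} · (x - mu):
  Sigma^{-1} · (x - mu) = (0.1837, -0.0612).
  (x - mu)^T · [Sigma^{-1} · (x - mu)] = (3)·(0.1837) + (0)·(-0.0612) = 0.551.

Step 4 — take square root: d = √(0.551) ≈ 0.7423.

d(x, mu) = √(0.551) ≈ 0.7423


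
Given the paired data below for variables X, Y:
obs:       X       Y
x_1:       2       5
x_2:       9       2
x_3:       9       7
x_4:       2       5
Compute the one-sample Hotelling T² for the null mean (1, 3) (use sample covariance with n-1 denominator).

Step 1 — sample mean vector:
  mean(X) = (2 + 9 + 9 + 2) / 4 = 22/4 = 5.5
  mean(Y) = (5 + 2 + 7 + 5) / 4 = 19/4 = 4.75
  x̄ = (5.5, 4.75),  deviation x̄ - mu_0 = (5.5, 4.75) - (1, 3) = (4.5, 1.75).

Step 2 — sample covariance matrix, S[i,j] = (1/(n-1)) · Σ_k (x_{k,i} - mean_i) · (x_{k,j} - mean_j), divisor n-1 = 3:
  S[X,X] = ((-3.5)·(-3.5) + (3.5)·(3.5) + (3.5)·(3.5) + (-3.5)·(-3.5)) / 3 = 49/3 = 16.3333
  S[X,Y] = ((-3.5)·(0.25) + (3.5)·(-2.75) + (3.5)·(2.25) + (-3.5)·(0.25)) / 3 = -3.5/3 = -1.1667
  S[Y,Y] = ((0.25)·(0.25) + (-2.75)·(-2.75) + (2.25)·(2.25) + (0.25)·(0.25)) / 3 = 12.75/3 = 4.25
  S = [[16.3333, -1.1667],
 [-1.1667, 4.25]].

Step 3 — invert S. det(S) = 16.3333·4.25 - (-1.1667)² = 68.0556.
  S^{-1} = (1/det) · [[d, -b], [-b, a]] = [[0.0624, 0.0171],
 [0.0171, 0.24]].

Step 4 — quadratic form (x̄ - mu_0)^T · S^{-1} · (x̄ - mu_0):
  S^{-1} · (x̄ - mu_0) = (0.311, 0.4971),
  (x̄ - mu_0)^T · [...] = (4.5)·(0.311) + (1.75)·(0.4971) = 2.2696.

Step 5 — scale by n: T² = 4 · 2.2696 = 9.0784.

T² ≈ 9.0784


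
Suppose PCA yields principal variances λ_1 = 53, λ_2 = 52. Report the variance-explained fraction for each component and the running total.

Step 1 — total variance = trace(Sigma) = Σ λ_i = 53 + 52 = 105.

Step 2 — fraction explained by component i = λ_i / Σ λ:
  PC1: 53/105 = 0.5048
  PC2: 52/105 = 0.4952

Step 3 — cumulative fraction after k components = (λ_1 + ... + λ_k) / Σ λ:
  k = 1: 53/105 = 0.5048
  k = 2: (53 + 52)/105 = 105/105 = 1

Summary (fraction, with percent):

explained: PC1 0.5048 (50.48%), PC2 0.4952 (49.52%);  cumulative: 0.5048, 1


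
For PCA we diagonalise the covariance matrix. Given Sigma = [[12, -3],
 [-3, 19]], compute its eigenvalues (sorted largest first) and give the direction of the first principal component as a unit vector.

Step 1 — characteristic polynomial of 2×2 Sigma:
  det(Sigma - λI) = λ² - trace · λ + det = 0.
  trace = 12 + 19 = 31, det = 12·19 - (-3)² = 219.
Step 2 — discriminant:
  Δ = trace² - 4·det = 961 - 876 = 85.
Step 3 — eigenvalues:
  λ = (trace ± √Δ)/2 = (31 ± 9.2195)/2,
  λ_1 = 20.1098,  λ_2 = 10.8902.

Step 4 — unit eigenvector for λ_1: solve (Sigma - λ_1 I)v = 0. First row:
  (12 - 20.1098)·v_x + (-3)·v_y = 0, i.e. (-8.1098)·v_x + (-3)·v_y = 0,
  so v ∝ (b, λ_1 - a) = (-3, 8.1098); multiply by -1 so the first entry is positive: u = (3, -8.1098).
  ||u|| = √((3)² + (-8.1098)²) = √(74.7684) ≈ 8.6469,
  v_1 = u/||u|| ≈ (0.3469, -0.9379) (||v_1|| = 1).

λ_1 = 20.1098,  λ_2 = 10.8902;  v_1 ≈ (0.3469, -0.9379)


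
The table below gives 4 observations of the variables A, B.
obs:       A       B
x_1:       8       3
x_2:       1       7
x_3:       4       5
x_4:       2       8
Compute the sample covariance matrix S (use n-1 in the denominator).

Step 1 — column means:
  mean(A) = (8 + 1 + 4 + 2) / 4 = 15/4 = 3.75
  mean(B) = (3 + 7 + 5 + 8) / 4 = 23/4 = 5.75

Step 2 — sample covariance S[i,j] = (1/(n-1)) · Σ_k (x_{k,i} - mean_i) · (x_{k,j} - mean_j), with n-1 = 3.
  S[A,A] = ((4.25)·(4.25) + (-2.75)·(-2.75) + (0.25)·(0.25) + (-1.75)·(-1.75)) / 3 = 28.75/3 = 9.5833
  S[A,B] = ((4.25)·(-2.75) + (-2.75)·(1.25) + (0.25)·(-0.75) + (-1.75)·(2.25)) / 3 = -19.25/3 = -6.4167
  S[B,B] = ((-2.75)·(-2.75) + (1.25)·(1.25) + (-0.75)·(-0.75) + (2.25)·(2.25)) / 3 = 14.75/3 = 4.9167

S is symmetric (S[j,i] = S[i,j]). Assembling:

S = [[9.5833, -6.4167],
 [-6.4167, 4.9167]]


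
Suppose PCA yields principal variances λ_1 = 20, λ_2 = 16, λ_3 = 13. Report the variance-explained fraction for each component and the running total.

Step 1 — total variance = trace(Sigma) = Σ λ_i = 20 + 16 + 13 = 49.

Step 2 — fraction explained by component i = λ_i / Σ λ:
  PC1: 20/49 = 0.4082
  PC2: 16/49 = 0.3265
  PC3: 13/49 = 0.2653

Step 3 — cumulative fraction after k components = (λ_1 + ... + λ_k) / Σ λ:
  k = 1: 20/49 = 0.4082
  k = 2: (20 + 16)/49 = 36/49 = 0.7347
  k = 3: (20 + 16 + 13)/49 = 49/49 = 1

Summary (fraction, with percent):

explained: PC1 0.4082 (40.82%), PC2 0.3265 (32.65%), PC3 0.2653 (26.53%);  cumulative: 0.4082, 0.7347, 1


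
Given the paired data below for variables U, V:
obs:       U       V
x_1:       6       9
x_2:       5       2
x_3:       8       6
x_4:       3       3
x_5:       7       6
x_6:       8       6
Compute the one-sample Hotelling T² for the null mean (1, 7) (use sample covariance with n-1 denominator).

Step 1 — sample mean vector:
  mean(U) = (6 + 5 + 8 + 3 + 7 + 8) / 6 = 37/6 = 6.1667
  mean(V) = (9 + 2 + 6 + 3 + 6 + 6) / 6 = 32/6 = 5.3333
  x̄ = (6.1667, 5.3333),  deviation x̄ - mu_0 = (6.1667, 5.3333) - (1, 7) = (5.1667, -1.6667).

Step 2 — sample covariance matrix, S[i,j] = (1/(n-1)) · Σ_k (x_{k,i} - mean_i) · (x_{k,j} - mean_j), divisor n-1 = 5:
  S[U,U] = ((-0.1667)·(-0.1667) + (-1.1667)·(-1.1667) + (1.8333)·(1.8333) + (-3.1667)·(-3.1667) + (0.8333)·(0.8333) + (1.8333)·(1.8333)) / 5 = 18.8333/5 = 3.7667
  S[U,V] = ((-0.1667)·(3.6667) + (-1.1667)·(-3.3333) + (1.8333)·(0.6667) + (-3.1667)·(-2.3333) + (0.8333)·(0.6667) + (1.8333)·(0.6667)) / 5 = 13.6667/5 = 2.7333
  S[V,V] = ((3.6667)·(3.6667) + (-3.3333)·(-3.3333) + (0.6667)·(0.6667) + (-2.3333)·(-2.3333) + (0.6667)·(0.6667) + (0.6667)·(0.6667)) / 5 = 31.3333/5 = 6.2667
  S = [[3.7667, 2.7333],
 [2.7333, 6.2667]].

Step 3 — invert S. det(S) = 3.7667·6.2667 - (2.7333)² = 16.1333.
  S^{-1} = (1/det) · [[d, -b], [-b, a]] = [[0.3884, -0.1694],
 [-0.1694, 0.2335]].

Step 4 — quadratic form (x̄ - mu_0)^T · S^{-1} · (x̄ - mu_0):
  S^{-1} · (x̄ - mu_0) = (2.2893, -1.2645),
  (x̄ - mu_0)^T · [...] = (5.1667)·(2.2893) + (-1.6667)·(-1.2645) = 13.9353.

Step 5 — scale by n: T² = 6 · 13.9353 = 83.6116.

T² ≈ 83.6116


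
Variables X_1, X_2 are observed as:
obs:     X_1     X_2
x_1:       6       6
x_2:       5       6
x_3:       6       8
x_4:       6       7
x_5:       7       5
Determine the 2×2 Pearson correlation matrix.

Step 1 — column means:
  mean(X_1) = (6 + 5 + 6 + 6 + 7) / 5 = 30/5 = 6
  mean(X_2) = (6 + 6 + 8 + 7 + 5) / 5 = 32/5 = 6.4

Step 2 — sample variances and covariances s[i,j] = (1/(n-1)) · Σ_k (x_{k,i} - mean_i) · (x_{k,j} - mean_j), with n-1 = 4:
  s[X_1,X_1] = ((0)·(0) + (-1)·(-1) + (0)·(0) + (0)·(0) + (1)·(1)) / 4 = 2/4 = 0.5
  s[X_1,X_2] = ((0)·(-0.4) + (-1)·(-0.4) + (0)·(1.6) + (0)·(0.6) + (1)·(-1.4)) / 4 = -1/4 = -0.25
  s[X_2,X_2] = ((-0.4)·(-0.4) + (-0.4)·(-0.4) + (1.6)·(1.6) + (0.6)·(0.6) + (-1.4)·(-1.4)) / 4 = 5.2/4 = 1.3
  Sample standard deviations s_i = √(s[i,i]):
  s(X_1) = √(0.5) = 0.7071
  s(X_2) = √(1.3) = 1.1402

Step 3 — r_{ij} = s_{ij} / (s_i · s_j):
  r[X_1,X_1] = 1 (diagonal).
  r[X_1,X_2] = -0.25 / (0.7071 · 1.1402) = -0.25 / 0.8062 = -0.3101
  r[X_2,X_2] = 1 (diagonal).

R is symmetric with unit diagonal. Assembling:

R = [[1, -0.3101],
 [-0.3101, 1]]


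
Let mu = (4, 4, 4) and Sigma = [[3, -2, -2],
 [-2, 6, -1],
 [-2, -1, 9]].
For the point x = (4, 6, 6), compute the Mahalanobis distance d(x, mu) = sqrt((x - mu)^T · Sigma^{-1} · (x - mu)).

Step 1 — centre the observation: (x - mu) = (0, 2, 2).

Step 2 — invert Sigma (cofactor / det for 3×3, or solve directly):
  Sigma^{-1} = [[0.5824, 0.2198, 0.1538],
 [0.2198, 0.2527, 0.0769],
 [0.1538, 0.0769, 0.1538]].

Step 3 — form the quadratic (x - mu)^T · Sigma^{-1} · (x - mu):
  Sigma^{-1} · (x - mu) = (0.7473, 0.6593, 0.4615).
  (x - mu)^T · [Sigma^{-1} · (x - mu)] = (0)·(0.7473) + (2)·(0.6593) + (2)·(0.4615) = 2.2418.

Step 4 — take square root: d = √(2.2418) ≈ 1.4973.

d(x, mu) = √(2.2418) ≈ 1.4973


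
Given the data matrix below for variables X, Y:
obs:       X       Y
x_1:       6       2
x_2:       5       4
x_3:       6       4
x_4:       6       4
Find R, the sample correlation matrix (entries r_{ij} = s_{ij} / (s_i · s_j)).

Step 1 — column means:
  mean(X) = (6 + 5 + 6 + 6) / 4 = 23/4 = 5.75
  mean(Y) = (2 + 4 + 4 + 4) / 4 = 14/4 = 3.5

Step 2 — sample variances and covariances s[i,j] = (1/(n-1)) · Σ_k (x_{k,i} - mean_i) · (x_{k,j} - mean_j), with n-1 = 3:
  s[X,X] = ((0.25)·(0.25) + (-0.75)·(-0.75) + (0.25)·(0.25) + (0.25)·(0.25)) / 3 = 0.75/3 = 0.25
  s[X,Y] = ((0.25)·(-1.5) + (-0.75)·(0.5) + (0.25)·(0.5) + (0.25)·(0.5)) / 3 = -0.5/3 = -0.1667
  s[Y,Y] = ((-1.5)·(-1.5) + (0.5)·(0.5) + (0.5)·(0.5) + (0.5)·(0.5)) / 3 = 3/3 = 1
  Sample standard deviations s_i = √(s[i,i]):
  s(X) = √(0.25) = 0.5
  s(Y) = √(1) = 1

Step 3 — r_{ij} = s_{ij} / (s_i · s_j):
  r[X,X] = 1 (diagonal).
  r[X,Y] = -0.1667 / (0.5 · 1) = -0.1667 / 0.5 = -0.3333
  r[Y,Y] = 1 (diagonal).

R is symmetric with unit diagonal. Assembling:

R = [[1, -0.3333],
 [-0.3333, 1]]


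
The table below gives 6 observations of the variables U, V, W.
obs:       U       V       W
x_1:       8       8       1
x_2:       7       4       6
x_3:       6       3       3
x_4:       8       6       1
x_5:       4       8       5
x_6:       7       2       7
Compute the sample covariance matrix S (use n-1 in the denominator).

Step 1 — column means:
  mean(U) = (8 + 7 + 6 + 8 + 4 + 7) / 6 = 40/6 = 6.6667
  mean(V) = (8 + 4 + 3 + 6 + 8 + 2) / 6 = 31/6 = 5.1667
  mean(W) = (1 + 6 + 3 + 1 + 5 + 7) / 6 = 23/6 = 3.8333

Step 2 — sample covariance S[i,j] = (1/(n-1)) · Σ_k (x_{k,i} - mean_i) · (x_{k,j} - mean_j), with n-1 = 5.
  S[U,U] = ((1.3333)·(1.3333) + (0.3333)·(0.3333) + (-0.6667)·(-0.6667) + (1.3333)·(1.3333) + (-2.6667)·(-2.6667) + (0.3333)·(0.3333)) / 5 = 11.3333/5 = 2.2667
  S[U,V] = ((1.3333)·(2.8333) + (0.3333)·(-1.1667) + (-0.6667)·(-2.1667) + (1.3333)·(0.8333) + (-2.6667)·(2.8333) + (0.3333)·(-3.1667)) / 5 = -2.6667/5 = -0.5333
  S[U,W] = ((1.3333)·(-2.8333) + (0.3333)·(2.1667) + (-0.6667)·(-0.8333) + (1.3333)·(-2.8333) + (-2.6667)·(1.1667) + (0.3333)·(3.1667)) / 5 = -8.3333/5 = -1.6667
  S[V,V] = ((2.8333)·(2.8333) + (-1.1667)·(-1.1667) + (-2.1667)·(-2.1667) + (0.8333)·(0.8333) + (2.8333)·(2.8333) + (-3.1667)·(-3.1667)) / 5 = 32.8333/5 = 6.5667
  S[V,W] = ((2.8333)·(-2.8333) + (-1.1667)·(2.1667) + (-2.1667)·(-0.8333) + (0.8333)·(-2.8333) + (2.8333)·(1.1667) + (-3.1667)·(3.1667)) / 5 = -17.8333/5 = -3.5667
  S[W,W] = ((-2.8333)·(-2.8333) + (2.1667)·(2.1667) + (-0.8333)·(-0.8333) + (-2.8333)·(-2.8333) + (1.1667)·(1.1667) + (3.1667)·(3.1667)) / 5 = 32.8333/5 = 6.5667

S is symmetric (S[j,i] = S[i,j]). Assembling:

S = [[2.2667, -0.5333, -1.6667],
 [-0.5333, 6.5667, -3.5667],
 [-1.6667, -3.5667, 6.5667]]


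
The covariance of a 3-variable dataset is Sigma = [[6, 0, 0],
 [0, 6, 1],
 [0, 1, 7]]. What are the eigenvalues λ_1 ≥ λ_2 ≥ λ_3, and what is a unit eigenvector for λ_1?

Step 1 — characteristic polynomial p(λ) = det(λI - Sigma) = λ³ - tr·λ² + c_1·λ - det, where tr = trace, c_1 = sum of the principal 2×2 minors, det = det(Sigma):
  tr = 6 + 6 + 7 = 19,
  c_1 = (6·6 - (0)²) + (6·7 - (0)²) + (6·7 - (1)²) = 36 + 42 + 41 = 119,
  det = 6·(6·7 - (1)²) - (0)·((0)·7 - (1)·(0)) + (0)·((0)·(1) - 6·(0)) = 6·(41) - (0)·(0) + (0)·(0) = 246.
  So p(λ) = λ³ - 19λ² + 119λ - 246.
Step 2 — look for an integer root (rational root theorem: any rational root is an integer divisor of 246). Testing λ = 6:
  p(6) = 216 - 684 + 714 - 246 = 0  ✓
  Dividing out (λ - 6): p(λ) = (λ - 6)(λ² - 13λ + 41).
Step 3 — remaining eigenvalues from the quadratic λ² - 13λ + 41 = 0:
  Δ = 13² - 4·41 = 169 - 164 = 5,  λ = (13 ± √5)/2 = (13 ± 2.2361)/2 ≈ 7.618 or 5.382.
  Sorted: λ_1 = 7.618,  λ_2 = 6,  λ_3 = 5.382  (check: sum = 19 = tr ✓).

Step 4 — unit eigenvector for λ_1 ≈ 7.618: v spans the null space of (Sigma - λ_1 I), whose rows are
  r_1 = (-1.618, 0, 0),  r_2 = (0, -1.618, 1),  r_3 = (0, 1, -0.618).
  v is orthogonal to every row, so take v ∝ r_1 × r_2 = ((0)·(1) - (0)·(-1.618), (0)·(0) - (-1.618)·(1), (-1.618)·(-1.618) - (0)·(0)) ≈ (0, 1.618, 2.618).
  Let u = (0, 1.618, 2.618).
  ||u|| = √((0)² + (1.618)² + (2.618)²) = √(9.4721) ≈ 3.0777,  v_1 = u/||u|| ≈ (0, 0.5257, 0.8507) (||v_1|| = 1).

λ_1 = 7.618,  λ_2 = 6,  λ_3 = 5.382;  v_1 ≈ (0, 0.5257, 0.8507)


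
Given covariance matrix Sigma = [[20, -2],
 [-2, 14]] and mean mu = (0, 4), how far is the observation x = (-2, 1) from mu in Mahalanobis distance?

Step 1 — centre the observation: (x - mu) = (-2, -3).

Step 2 — invert Sigma. det(Sigma) = 20·14 - (-2)² = 276.
  Sigma^{-1} = (1/det) · [[d, -b], [-b, a]] = [[0.0507, 0.0072],
 [0.0072, 0.0725]].

Step 3 — form the quadratic (x - mu)^T · Sigma^{-1} · (x - mu):
  Sigma^{-1} · (x - mu) = (-0.1232, -0.2319).
  (x - mu)^T · [Sigma^{-1} · (x - mu)] = (-2)·(-0.1232) + (-3)·(-0.2319) = 0.942.

Step 4 — take square root: d = √(0.942) ≈ 0.9706.

d(x, mu) = √(0.942) ≈ 0.9706


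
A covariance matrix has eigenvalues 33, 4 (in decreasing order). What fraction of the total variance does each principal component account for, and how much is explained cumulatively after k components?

Step 1 — total variance = trace(Sigma) = Σ λ_i = 33 + 4 = 37.

Step 2 — fraction explained by component i = λ_i / Σ λ:
  PC1: 33/37 = 0.8919
  PC2: 4/37 = 0.1081

Step 3 — cumulative fraction after k components = (λ_1 + ... + λ_k) / Σ λ:
  k = 1: 33/37 = 0.8919
  k = 2: (33 + 4)/37 = 37/37 = 1

Summary (fraction, with percent):

explained: PC1 0.8919 (89.19%), PC2 0.1081 (10.81%);  cumulative: 0.8919, 1


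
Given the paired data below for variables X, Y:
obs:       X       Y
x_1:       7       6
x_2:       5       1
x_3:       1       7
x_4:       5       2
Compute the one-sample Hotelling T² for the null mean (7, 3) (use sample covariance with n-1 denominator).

Step 1 — sample mean vector:
  mean(X) = (7 + 5 + 1 + 5) / 4 = 18/4 = 4.5
  mean(Y) = (6 + 1 + 7 + 2) / 4 = 16/4 = 4
  x̄ = (4.5, 4),  deviation x̄ - mu_0 = (4.5, 4) - (7, 3) = (-2.5, 1).

Step 2 — sample covariance matrix, S[i,j] = (1/(n-1)) · Σ_k (x_{k,i} - mean_i) · (x_{k,j} - mean_j), divisor n-1 = 3:
  S[X,X] = ((2.5)·(2.5) + (0.5)·(0.5) + (-3.5)·(-3.5) + (0.5)·(0.5)) / 3 = 19/3 = 6.3333
  S[X,Y] = ((2.5)·(2) + (0.5)·(-3) + (-3.5)·(3) + (0.5)·(-2)) / 3 = -8/3 = -2.6667
  S[Y,Y] = ((2)·(2) + (-3)·(-3) + (3)·(3) + (-2)·(-2)) / 3 = 26/3 = 8.6667
  S = [[6.3333, -2.6667],
 [-2.6667, 8.6667]].

Step 3 — invert S. det(S) = 6.3333·8.6667 - (-2.6667)² = 47.7778.
  S^{-1} = (1/det) · [[d, -b], [-b, a]] = [[0.1814, 0.0558],
 [0.0558, 0.1326]].

Step 4 — quadratic form (x̄ - mu_0)^T · S^{-1} · (x̄ - mu_0):
  S^{-1} · (x̄ - mu_0) = (-0.3977, -0.007),
  (x̄ - mu_0)^T · [...] = (-2.5)·(-0.3977) + (1)·(-0.007) = 0.9872.

Step 5 — scale by n: T² = 4 · 0.9872 = 3.9488.

T² ≈ 3.9488


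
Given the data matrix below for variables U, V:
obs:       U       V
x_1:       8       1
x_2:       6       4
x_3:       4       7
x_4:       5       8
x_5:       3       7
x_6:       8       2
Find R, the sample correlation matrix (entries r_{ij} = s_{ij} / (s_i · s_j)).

Step 1 — column means:
  mean(U) = (8 + 6 + 4 + 5 + 3 + 8) / 6 = 34/6 = 5.6667
  mean(V) = (1 + 4 + 7 + 8 + 7 + 2) / 6 = 29/6 = 4.8333

Step 2 — sample variances and covariances s[i,j] = (1/(n-1)) · Σ_k (x_{k,i} - mean_i) · (x_{k,j} - mean_j), with n-1 = 5:
  s[U,U] = ((2.3333)·(2.3333) + (0.3333)·(0.3333) + (-1.6667)·(-1.6667) + (-0.6667)·(-0.6667) + (-2.6667)·(-2.6667) + (2.3333)·(2.3333)) / 5 = 21.3333/5 = 4.2667
  s[U,V] = ((2.3333)·(-3.8333) + (0.3333)·(-0.8333) + (-1.6667)·(2.1667) + (-0.6667)·(3.1667) + (-2.6667)·(2.1667) + (2.3333)·(-2.8333)) / 5 = -27.3333/5 = -5.4667
  s[V,V] = ((-3.8333)·(-3.8333) + (-0.8333)·(-0.8333) + (2.1667)·(2.1667) + (3.1667)·(3.1667) + (2.1667)·(2.1667) + (-2.8333)·(-2.8333)) / 5 = 42.8333/5 = 8.5667
  Sample standard deviations s_i = √(s[i,i]):
  s(U) = √(4.2667) = 2.0656
  s(V) = √(8.5667) = 2.9269

Step 3 — r_{ij} = s_{ij} / (s_i · s_j):
  r[U,U] = 1 (diagonal).
  r[U,V] = -5.4667 / (2.0656 · 2.9269) = -5.4667 / 6.0458 = -0.9042
  r[V,V] = 1 (diagonal).

R is symmetric with unit diagonal. Assembling:

R = [[1, -0.9042],
 [-0.9042, 1]]


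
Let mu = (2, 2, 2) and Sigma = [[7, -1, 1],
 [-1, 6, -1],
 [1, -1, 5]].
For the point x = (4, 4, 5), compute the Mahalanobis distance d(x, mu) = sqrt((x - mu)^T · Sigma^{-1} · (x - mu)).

Step 1 — centre the observation: (x - mu) = (2, 2, 3).

Step 2 — invert Sigma (cofactor / det for 3×3, or solve directly):
  Sigma^{-1} = [[0.1495, 0.0206, -0.0258],
 [0.0206, 0.1753, 0.0309],
 [-0.0258, 0.0309, 0.2113]].

Step 3 — form the quadratic (x - mu)^T · Sigma^{-1} · (x - mu):
  Sigma^{-1} · (x - mu) = (0.2629, 0.4845, 0.6443).
  (x - mu)^T · [Sigma^{-1} · (x - mu)] = (2)·(0.2629) + (2)·(0.4845) + (3)·(0.6443) = 3.4278.

Step 4 — take square root: d = √(3.4278) ≈ 1.8514.

d(x, mu) = √(3.4278) ≈ 1.8514


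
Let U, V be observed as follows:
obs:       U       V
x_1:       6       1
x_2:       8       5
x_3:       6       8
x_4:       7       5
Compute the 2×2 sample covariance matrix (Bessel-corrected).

Step 1 — column means:
  mean(U) = (6 + 8 + 6 + 7) / 4 = 27/4 = 6.75
  mean(V) = (1 + 5 + 8 + 5) / 4 = 19/4 = 4.75

Step 2 — sample covariance S[i,j] = (1/(n-1)) · Σ_k (x_{k,i} - mean_i) · (x_{k,j} - mean_j), with n-1 = 3.
  S[U,U] = ((-0.75)·(-0.75) + (1.25)·(1.25) + (-0.75)·(-0.75) + (0.25)·(0.25)) / 3 = 2.75/3 = 0.9167
  S[U,V] = ((-0.75)·(-3.75) + (1.25)·(0.25) + (-0.75)·(3.25) + (0.25)·(0.25)) / 3 = 0.75/3 = 0.25
  S[V,V] = ((-3.75)·(-3.75) + (0.25)·(0.25) + (3.25)·(3.25) + (0.25)·(0.25)) / 3 = 24.75/3 = 8.25

S is symmetric (S[j,i] = S[i,j]). Assembling:

S = [[0.9167, 0.25],
 [0.25, 8.25]]


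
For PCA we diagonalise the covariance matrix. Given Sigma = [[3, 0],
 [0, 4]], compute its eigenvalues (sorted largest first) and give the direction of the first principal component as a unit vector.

Step 1 — characteristic polynomial of 2×2 Sigma:
  det(Sigma - λI) = λ² - trace · λ + det = 0.
  trace = 3 + 4 = 7, det = 3·4 - (0)² = 12.
Step 2 — discriminant:
  Δ = trace² - 4·det = 49 - 48 = 1.
Step 3 — eigenvalues:
  λ = (trace ± √Δ)/2 = (7 ± 1)/2,
  λ_1 = 4,  λ_2 = 3.

Step 4 — unit eigenvector for λ_1: Sigma is diagonal, so its eigenvectors are the coordinate axes. λ_1 = 4 is the diagonal entry on the second coordinate axis, hence
  v_1 = (0, 1) (||v_1|| = 1).

λ_1 = 4,  λ_2 = 3;  v_1 ≈ (0, 1)


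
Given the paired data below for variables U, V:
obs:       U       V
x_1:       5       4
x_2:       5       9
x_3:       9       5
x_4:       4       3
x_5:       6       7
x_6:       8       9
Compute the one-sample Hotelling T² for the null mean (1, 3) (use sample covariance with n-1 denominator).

Step 1 — sample mean vector:
  mean(U) = (5 + 5 + 9 + 4 + 6 + 8) / 6 = 37/6 = 6.1667
  mean(V) = (4 + 9 + 5 + 3 + 7 + 9) / 6 = 37/6 = 6.1667
  x̄ = (6.1667, 6.1667),  deviation x̄ - mu_0 = (6.1667, 6.1667) - (1, 3) = (5.1667, 3.1667).

Step 2 — sample covariance matrix, S[i,j] = (1/(n-1)) · Σ_k (x_{k,i} - mean_i) · (x_{k,j} - mean_j), divisor n-1 = 5:
  S[U,U] = ((-1.1667)·(-1.1667) + (-1.1667)·(-1.1667) + (2.8333)·(2.8333) + (-2.1667)·(-2.1667) + (-0.1667)·(-0.1667) + (1.8333)·(1.8333)) / 5 = 18.8333/5 = 3.7667
  S[U,V] = ((-1.1667)·(-2.1667) + (-1.1667)·(2.8333) + (2.8333)·(-1.1667) + (-2.1667)·(-3.1667) + (-0.1667)·(0.8333) + (1.8333)·(2.8333)) / 5 = 7.8333/5 = 1.5667
  S[V,V] = ((-2.1667)·(-2.1667) + (2.8333)·(2.8333) + (-1.1667)·(-1.1667) + (-3.1667)·(-3.1667) + (0.8333)·(0.8333) + (2.8333)·(2.8333)) / 5 = 32.8333/5 = 6.5667
  S = [[3.7667, 1.5667],
 [1.5667, 6.5667]].

Step 3 — invert S. det(S) = 3.7667·6.5667 - (1.5667)² = 22.28.
  S^{-1} = (1/det) · [[d, -b], [-b, a]] = [[0.2947, -0.0703],
 [-0.0703, 0.1691]].

Step 4 — quadratic form (x̄ - mu_0)^T · S^{-1} · (x̄ - mu_0):
  S^{-1} · (x̄ - mu_0) = (1.3001, 0.1721),
  (x̄ - mu_0)^T · [...] = (5.1667)·(1.3001) + (3.1667)·(0.1721) = 7.2621.

Step 5 — scale by n: T² = 6 · 7.2621 = 43.5727.

T² ≈ 43.5727


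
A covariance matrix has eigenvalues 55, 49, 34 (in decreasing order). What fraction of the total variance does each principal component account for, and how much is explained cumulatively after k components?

Step 1 — total variance = trace(Sigma) = Σ λ_i = 55 + 49 + 34 = 138.

Step 2 — fraction explained by component i = λ_i / Σ λ:
  PC1: 55/138 = 0.3986
  PC2: 49/138 = 0.3551
  PC3: 34/138 = 0.2464

Step 3 — cumulative fraction after k components = (λ_1 + ... + λ_k) / Σ λ:
  k = 1: 55/138 = 0.3986
  k = 2: (55 + 49)/138 = 104/138 = 0.7536
  k = 3: (55 + 49 + 34)/138 = 138/138 = 1

Summary (fraction, with percent):

explained: PC1 0.3986 (39.86%), PC2 0.3551 (35.51%), PC3 0.2464 (24.64%);  cumulative: 0.3986, 0.7536, 1


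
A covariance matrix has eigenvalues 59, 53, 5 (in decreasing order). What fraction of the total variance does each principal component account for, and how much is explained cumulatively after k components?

Step 1 — total variance = trace(Sigma) = Σ λ_i = 59 + 53 + 5 = 117.

Step 2 — fraction explained by component i = λ_i / Σ λ:
  PC1: 59/117 = 0.5043
  PC2: 53/117 = 0.453
  PC3: 5/117 = 0.0427

Step 3 — cumulative fraction after k components = (λ_1 + ... + λ_k) / Σ λ:
  k = 1: 59/117 = 0.5043
  k = 2: (59 + 53)/117 = 112/117 = 0.9573
  k = 3: (59 + 53 + 5)/117 = 117/117 = 1

Summary (fraction, with percent):

explained: PC1 0.5043 (50.43%), PC2 0.453 (45.3%), PC3 0.0427 (4.27%);  cumulative: 0.5043, 0.9573, 1


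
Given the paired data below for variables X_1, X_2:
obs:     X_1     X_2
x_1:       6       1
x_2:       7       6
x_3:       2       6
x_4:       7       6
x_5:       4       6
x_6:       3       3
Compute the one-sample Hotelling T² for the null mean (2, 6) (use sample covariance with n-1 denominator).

Step 1 — sample mean vector:
  mean(X_1) = (6 + 7 + 2 + 7 + 4 + 3) / 6 = 29/6 = 4.8333
  mean(X_2) = (1 + 6 + 6 + 6 + 6 + 3) / 6 = 28/6 = 4.6667
  x̄ = (4.8333, 4.6667),  deviation x̄ - mu_0 = (4.8333, 4.6667) - (2, 6) = (2.8333, -1.3333).

Step 2 — sample covariance matrix, S[i,j] = (1/(n-1)) · Σ_k (x_{k,i} - mean_i) · (x_{k,j} - mean_j), divisor n-1 = 5:
  S[X_1,X_1] = ((1.1667)·(1.1667) + (2.1667)·(2.1667) + (-2.8333)·(-2.8333) + (2.1667)·(2.1667) + (-0.8333)·(-0.8333) + (-1.8333)·(-1.8333)) / 5 = 22.8333/5 = 4.5667
  S[X_1,X_2] = ((1.1667)·(-3.6667) + (2.1667)·(1.3333) + (-2.8333)·(1.3333) + (2.1667)·(1.3333) + (-0.8333)·(1.3333) + (-1.8333)·(-1.6667)) / 5 = -0.3333/5 = -0.0667
  S[X_2,X_2] = ((-3.6667)·(-3.6667) + (1.3333)·(1.3333) + (1.3333)·(1.3333) + (1.3333)·(1.3333) + (1.3333)·(1.3333) + (-1.6667)·(-1.6667)) / 5 = 23.3333/5 = 4.6667
  S = [[4.5667, -0.0667],
 [-0.0667, 4.6667]].

Step 3 — invert S. det(S) = 4.5667·4.6667 - (-0.0667)² = 21.3067.
  S^{-1} = (1/det) · [[d, -b], [-b, a]] = [[0.219, 0.0031],
 [0.0031, 0.2143]].

Step 4 — quadratic form (x̄ - mu_0)^T · S^{-1} · (x̄ - mu_0):
  S^{-1} · (x̄ - mu_0) = (0.6164, -0.2769),
  (x̄ - mu_0)^T · [...] = (2.8333)·(0.6164) + (-1.3333)·(-0.2769) = 2.1157.

Step 5 — scale by n: T² = 6 · 2.1157 = 12.694.

T² ≈ 12.694
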